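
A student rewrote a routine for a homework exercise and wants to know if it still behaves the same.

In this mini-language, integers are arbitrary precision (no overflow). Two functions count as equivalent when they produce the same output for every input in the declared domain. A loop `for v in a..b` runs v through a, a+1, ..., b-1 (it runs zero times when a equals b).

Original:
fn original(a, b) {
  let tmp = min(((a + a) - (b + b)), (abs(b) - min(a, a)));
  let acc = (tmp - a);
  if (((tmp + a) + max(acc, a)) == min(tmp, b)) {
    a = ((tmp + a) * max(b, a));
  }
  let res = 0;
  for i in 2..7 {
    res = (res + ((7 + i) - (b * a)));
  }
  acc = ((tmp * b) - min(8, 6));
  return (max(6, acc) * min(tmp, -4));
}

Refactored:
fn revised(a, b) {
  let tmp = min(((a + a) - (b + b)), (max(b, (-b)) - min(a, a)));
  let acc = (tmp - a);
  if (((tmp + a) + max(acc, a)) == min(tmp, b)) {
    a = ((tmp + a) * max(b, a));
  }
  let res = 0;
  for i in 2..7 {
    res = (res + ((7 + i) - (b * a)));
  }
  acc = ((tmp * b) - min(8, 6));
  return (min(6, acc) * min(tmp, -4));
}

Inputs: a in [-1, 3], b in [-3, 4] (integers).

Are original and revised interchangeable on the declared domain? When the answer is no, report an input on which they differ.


On input a=-1, b=-3, original returns -24 while revised returns 72.
verdict: not equivalent; witness: a=-1, b=-3


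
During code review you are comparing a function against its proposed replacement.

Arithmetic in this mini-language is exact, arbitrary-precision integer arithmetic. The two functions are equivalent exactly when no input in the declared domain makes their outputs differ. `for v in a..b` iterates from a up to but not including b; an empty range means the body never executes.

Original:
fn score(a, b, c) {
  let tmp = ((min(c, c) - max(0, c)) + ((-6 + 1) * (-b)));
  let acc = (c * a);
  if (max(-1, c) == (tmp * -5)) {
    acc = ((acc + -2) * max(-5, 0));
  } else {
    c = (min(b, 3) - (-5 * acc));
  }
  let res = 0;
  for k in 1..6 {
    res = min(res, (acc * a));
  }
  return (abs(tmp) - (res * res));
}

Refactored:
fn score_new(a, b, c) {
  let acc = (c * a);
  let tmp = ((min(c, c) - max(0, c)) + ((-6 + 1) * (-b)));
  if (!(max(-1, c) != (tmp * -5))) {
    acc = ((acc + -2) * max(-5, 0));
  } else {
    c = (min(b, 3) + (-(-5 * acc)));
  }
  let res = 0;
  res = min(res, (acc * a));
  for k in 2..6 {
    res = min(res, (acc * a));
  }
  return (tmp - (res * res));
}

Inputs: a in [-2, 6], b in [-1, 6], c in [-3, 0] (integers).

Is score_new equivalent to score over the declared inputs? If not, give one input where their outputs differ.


Run the pair on a=-2, b=-1, c=-3.
score: tmp becomes -8; next acc becomes 6; next (max(-1, c) == (tmp * -5)) evaluates to false; next c becomes 29; next res becomes 0; next at k=1:; next res becomes -12; next at k=2:; next res becomes -12; next at k=3:; next res becomes -12; next at k=4:; next res becomes -12; next at k=5:; next res becomes -12; next final value -136
score_new: acc becomes 6; next tmp becomes -8; next (!(max(-1, c) != (tmp * -5))) evaluates to false; next c becomes 29; next res becomes 0; next res becomes -12; next at k=2:; next res becomes -12; next at k=3:; next res becomes -12; next at k=4:; next res becomes -12; next at k=5:; next res becomes -12; next final value -152
-136 against -152: the behavior changed.
verdict: not equivalent; witness: a=-2, b=-1, c=-3


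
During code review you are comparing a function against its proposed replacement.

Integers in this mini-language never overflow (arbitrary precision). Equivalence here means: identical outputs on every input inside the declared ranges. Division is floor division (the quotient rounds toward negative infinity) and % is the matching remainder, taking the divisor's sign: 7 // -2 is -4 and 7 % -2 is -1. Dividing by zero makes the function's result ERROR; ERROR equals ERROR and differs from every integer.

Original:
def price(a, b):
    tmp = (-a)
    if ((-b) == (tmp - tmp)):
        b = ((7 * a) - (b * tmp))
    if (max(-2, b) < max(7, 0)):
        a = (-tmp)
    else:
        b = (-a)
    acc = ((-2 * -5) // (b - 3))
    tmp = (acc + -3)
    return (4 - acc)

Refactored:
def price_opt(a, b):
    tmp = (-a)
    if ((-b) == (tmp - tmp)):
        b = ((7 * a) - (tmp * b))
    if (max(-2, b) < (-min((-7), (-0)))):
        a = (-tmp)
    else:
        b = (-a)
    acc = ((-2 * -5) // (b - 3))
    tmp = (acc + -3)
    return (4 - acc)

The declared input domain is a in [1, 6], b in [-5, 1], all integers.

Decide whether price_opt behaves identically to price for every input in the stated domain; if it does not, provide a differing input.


The two are interchangeable: min/max/abs usage differs, and every declared input agrees.
Spot check at a=2, b=1 — price: tmp := -2 | ((-b) == (tmp - tmp)): false | (max(-2, b) < max(7, 0)): true | a := 2 | acc := -5 | tmp := -8 | result 9. price_opt: tmp := -2 | ((-b) == (tmp - tmp)): false | (max(-2, b) < (-min((-7), (-0)))): true | a := 2 | acc := -5 | tmp := -8 | result 9. Both give 9.
Checked all 42 inputs in the declared domain: the outputs agree on every one.
verdict: equivalent


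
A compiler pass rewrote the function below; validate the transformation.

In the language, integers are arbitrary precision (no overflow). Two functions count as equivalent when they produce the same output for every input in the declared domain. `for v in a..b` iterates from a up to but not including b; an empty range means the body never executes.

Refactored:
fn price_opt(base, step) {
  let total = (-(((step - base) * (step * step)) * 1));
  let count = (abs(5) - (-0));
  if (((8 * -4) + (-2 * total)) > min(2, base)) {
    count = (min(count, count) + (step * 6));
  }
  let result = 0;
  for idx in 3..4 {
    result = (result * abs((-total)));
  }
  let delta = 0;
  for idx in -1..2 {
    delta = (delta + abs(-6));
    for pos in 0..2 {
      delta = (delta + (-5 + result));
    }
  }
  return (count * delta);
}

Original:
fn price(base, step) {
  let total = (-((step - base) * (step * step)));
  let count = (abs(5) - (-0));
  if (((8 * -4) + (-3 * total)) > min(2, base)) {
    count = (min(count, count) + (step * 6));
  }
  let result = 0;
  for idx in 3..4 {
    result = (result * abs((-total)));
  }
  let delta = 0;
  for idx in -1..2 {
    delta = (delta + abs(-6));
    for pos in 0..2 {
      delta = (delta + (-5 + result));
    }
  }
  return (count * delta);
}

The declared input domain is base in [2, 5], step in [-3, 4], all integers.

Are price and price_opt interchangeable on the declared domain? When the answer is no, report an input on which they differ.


Not equivalent: base=3, step=4 separates them (-348 vs -60).
price: total = -16; count = 5; (((8 * -4) + (-3 * total)) > min(2, base)) -> true; count = 29; result = 0; [idx=3]; result = 0; delta = 0; [idx=-1]; delta = 6; [pos=0]; delta = 1; [pos=1]; delta = -4; [idx=0]; delta = 2; [pos=0]; delta = -3; [pos=1]; delta = -8; [idx=1]; delta = -2; [pos=0]; delta = -7; [pos=1]; delta = -12; return -348
price_opt: total = -16; count = 5; (((8 * -4) + (-2 * total)) > min(2, base)) -> false; result = 0; [idx=3]; result = 0; delta = 0; [idx=-1]; delta = 6; [pos=0]; delta = 1; [pos=1]; delta = -4; [idx=0]; delta = 2; [pos=0]; delta = -3; [pos=1]; delta = -8; [idx=1]; delta = -2; [pos=0]; delta = -7; [pos=1]; delta = -12; return -60
verdict: not equivalent; witness: base=3, step=4


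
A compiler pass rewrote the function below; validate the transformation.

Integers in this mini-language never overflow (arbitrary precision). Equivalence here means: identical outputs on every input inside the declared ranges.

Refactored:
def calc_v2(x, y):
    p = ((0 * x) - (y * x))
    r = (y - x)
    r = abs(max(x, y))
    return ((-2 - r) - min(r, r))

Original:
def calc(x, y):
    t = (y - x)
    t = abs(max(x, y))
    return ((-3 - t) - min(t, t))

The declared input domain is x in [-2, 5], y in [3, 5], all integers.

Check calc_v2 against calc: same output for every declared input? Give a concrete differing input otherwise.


Try x=-2, y=3.
calc: t becomes 5; next t becomes 3; next final value -9
calc_v2: p becomes 6; next r becomes 5; next r becomes 3; next final value -8
-9 against -8: the behavior changed.
verdict: not equivalent; witness: x=-2, y=3


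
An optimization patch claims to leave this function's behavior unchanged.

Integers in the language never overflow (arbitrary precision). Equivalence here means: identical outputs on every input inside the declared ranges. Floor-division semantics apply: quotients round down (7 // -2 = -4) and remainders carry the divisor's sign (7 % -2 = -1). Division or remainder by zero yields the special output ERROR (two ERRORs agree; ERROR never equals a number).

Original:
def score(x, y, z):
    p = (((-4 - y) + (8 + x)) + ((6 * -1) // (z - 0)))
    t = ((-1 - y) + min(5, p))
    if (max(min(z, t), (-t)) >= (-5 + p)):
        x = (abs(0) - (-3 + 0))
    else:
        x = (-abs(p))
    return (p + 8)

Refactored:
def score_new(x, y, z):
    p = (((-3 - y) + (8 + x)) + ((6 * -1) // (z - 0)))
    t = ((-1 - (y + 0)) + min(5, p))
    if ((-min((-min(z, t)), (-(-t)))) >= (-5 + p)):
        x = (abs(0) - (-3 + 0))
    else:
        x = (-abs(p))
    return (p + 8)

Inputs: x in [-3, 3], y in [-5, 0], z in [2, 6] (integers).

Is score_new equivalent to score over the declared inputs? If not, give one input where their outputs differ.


Take x=-3, y=-5, z=2.
score: p = 3; t = 7; (max(min(z, t), (-t)) >= (-5 + p)) -> true; x = 3; return 11
score_new: p = 4; t = 8; ((-min((-min(z, t)), (-(-t)))) >= (-5 + p)) -> true; x = 3; return 12
11 vs 12 — the two versions disagree here.
verdict: not equivalent; witness: x=-3, y=-5, z=2


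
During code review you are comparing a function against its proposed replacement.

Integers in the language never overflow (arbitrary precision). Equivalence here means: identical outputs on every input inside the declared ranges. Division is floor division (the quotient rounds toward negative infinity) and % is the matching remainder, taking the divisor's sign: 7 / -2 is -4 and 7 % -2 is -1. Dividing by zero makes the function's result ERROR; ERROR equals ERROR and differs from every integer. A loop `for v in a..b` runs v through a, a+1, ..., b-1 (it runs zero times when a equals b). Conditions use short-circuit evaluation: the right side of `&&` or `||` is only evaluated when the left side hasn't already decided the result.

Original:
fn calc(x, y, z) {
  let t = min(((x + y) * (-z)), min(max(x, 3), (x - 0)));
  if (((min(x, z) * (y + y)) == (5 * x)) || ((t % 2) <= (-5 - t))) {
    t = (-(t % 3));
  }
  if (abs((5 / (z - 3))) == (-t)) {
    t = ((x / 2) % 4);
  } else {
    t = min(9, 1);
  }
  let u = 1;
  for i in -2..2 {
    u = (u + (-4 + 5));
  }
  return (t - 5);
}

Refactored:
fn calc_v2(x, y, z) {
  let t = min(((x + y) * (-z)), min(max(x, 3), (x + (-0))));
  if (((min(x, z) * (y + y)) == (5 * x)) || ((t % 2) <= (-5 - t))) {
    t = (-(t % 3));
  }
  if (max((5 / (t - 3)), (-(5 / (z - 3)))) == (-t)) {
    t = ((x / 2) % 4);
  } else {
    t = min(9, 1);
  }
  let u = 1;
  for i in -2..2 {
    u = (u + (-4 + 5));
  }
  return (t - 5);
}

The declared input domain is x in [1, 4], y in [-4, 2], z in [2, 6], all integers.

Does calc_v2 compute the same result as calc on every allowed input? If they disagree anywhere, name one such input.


Run the pair on x=1, y=-4, z=6.
calc: t=1, then (((min(x, z) * (y + y)) == (5 * x)) || ((t % 2) <= (-5 - t))) is false, then (abs((5 / (z - 3))) == (-t)) is false, then t=1, then u=1, then (i=-2), then u=2, then (i=-1), then u=3, then (i=0), then u=4, then (i=1), then u=5, then returns -4
calc_v2: t=1, then (((min(x, z) * (y + y)) == (5 * x)) || ((t % 2) <= (-5 - t))) is false, then (max((5 / (t - 3)), (-(5 / (z - 3)))) == (-t)) is true, then t=0, then u=1, then (i=-2), then u=2, then (i=-1), then u=3, then (i=0), then u=4, then (i=1), then u=5, then returns -5
-4 and -5 differ, so these are not the same function on this domain.
verdict: not equivalent; witness: x=1, y=-4, z=6


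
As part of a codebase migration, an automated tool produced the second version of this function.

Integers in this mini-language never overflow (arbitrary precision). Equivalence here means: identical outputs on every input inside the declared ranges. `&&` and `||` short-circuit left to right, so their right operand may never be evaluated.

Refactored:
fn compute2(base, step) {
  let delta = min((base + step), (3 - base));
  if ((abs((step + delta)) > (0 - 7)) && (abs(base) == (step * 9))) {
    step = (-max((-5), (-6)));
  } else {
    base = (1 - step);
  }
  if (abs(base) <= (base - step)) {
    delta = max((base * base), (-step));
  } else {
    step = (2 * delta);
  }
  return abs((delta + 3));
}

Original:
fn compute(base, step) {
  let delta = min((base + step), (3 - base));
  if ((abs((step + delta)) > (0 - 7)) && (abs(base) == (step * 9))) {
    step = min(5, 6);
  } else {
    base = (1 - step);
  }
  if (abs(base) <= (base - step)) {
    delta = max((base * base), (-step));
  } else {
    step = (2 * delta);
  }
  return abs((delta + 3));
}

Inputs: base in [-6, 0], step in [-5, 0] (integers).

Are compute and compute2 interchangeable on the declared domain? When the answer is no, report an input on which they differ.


Side by side, the visible changes include: min/max/abs usage differs.
One worked example (base=0, step=0) — compute: delta becomes 0; next ((abs((step + delta)) > (0 - 7)) && (abs(base) == (step * 9))) evaluates to true; next step becomes 5; next (abs(base) <= (base - step)) evaluates to false; next step becomes 0; next final value 3; compute2: delta becomes 0; next ((abs((step + delta)) > (0 - 7)) && (abs(base) == (step * 9))) evaluates to true; next step becomes 5; next (abs(base) <= (base - step)) evaluates to false; next step becomes 0; next final value 3; agreement on 3.
Sweeping the whole domain (42 inputs) finds no disagreement.
verdict: equivalent


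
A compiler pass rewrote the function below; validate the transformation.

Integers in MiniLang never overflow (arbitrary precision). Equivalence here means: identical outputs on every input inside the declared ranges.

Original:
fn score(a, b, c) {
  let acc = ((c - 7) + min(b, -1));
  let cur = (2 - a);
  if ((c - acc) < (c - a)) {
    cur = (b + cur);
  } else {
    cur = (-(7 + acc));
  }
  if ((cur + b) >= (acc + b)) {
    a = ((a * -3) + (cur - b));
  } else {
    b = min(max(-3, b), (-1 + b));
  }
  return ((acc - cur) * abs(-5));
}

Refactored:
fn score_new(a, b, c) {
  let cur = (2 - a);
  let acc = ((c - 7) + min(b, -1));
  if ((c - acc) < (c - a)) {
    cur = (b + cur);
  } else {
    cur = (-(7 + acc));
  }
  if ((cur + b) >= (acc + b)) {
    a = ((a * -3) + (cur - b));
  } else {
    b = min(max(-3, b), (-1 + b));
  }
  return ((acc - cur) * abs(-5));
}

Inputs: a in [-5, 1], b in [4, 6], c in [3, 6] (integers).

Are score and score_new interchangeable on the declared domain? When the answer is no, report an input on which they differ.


Side by side, the visible changes include: same computation, different form.
As a probe, take a=1, b=5, c=5: score runs acc = -3; cur = 1; ((c - acc) < (c - a)) -> false; cur = -4; ((cur + b) >= (acc + b)) -> false; b = 4; return 5; score_new runs cur = 1; acc = -3; ((c - acc) < (c - a)) -> false; cur = -4; ((cur + b) >= (acc + b)) -> false; b = 4; return 5; both end at 5.
An exhaustive pass over the 84 declared inputs shows identical outputs.
verdict: equivalent


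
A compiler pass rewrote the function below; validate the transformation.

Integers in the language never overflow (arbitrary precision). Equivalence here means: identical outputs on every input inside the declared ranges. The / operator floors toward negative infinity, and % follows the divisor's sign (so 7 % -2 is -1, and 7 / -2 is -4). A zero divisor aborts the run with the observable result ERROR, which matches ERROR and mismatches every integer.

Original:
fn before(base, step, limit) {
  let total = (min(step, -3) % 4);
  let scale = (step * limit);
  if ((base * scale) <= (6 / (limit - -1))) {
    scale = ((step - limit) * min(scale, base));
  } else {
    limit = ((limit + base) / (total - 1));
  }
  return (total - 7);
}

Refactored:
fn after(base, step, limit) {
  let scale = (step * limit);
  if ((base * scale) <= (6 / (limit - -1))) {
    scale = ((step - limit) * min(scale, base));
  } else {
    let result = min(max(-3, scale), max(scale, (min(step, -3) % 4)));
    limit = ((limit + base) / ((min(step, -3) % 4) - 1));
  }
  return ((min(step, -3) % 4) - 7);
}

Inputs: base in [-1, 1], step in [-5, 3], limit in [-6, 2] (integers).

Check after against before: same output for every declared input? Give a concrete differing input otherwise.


Side by side, the visible changes include: local variable names differ, and min/max/abs usage differs, and constant usage differs, and arithmetic usage differs.
Spot check at base=0, step=-5, limit=-6 — before: total=3, then scale=30, then ((base * scale) <= (6 / (limit - -1))) is false, then limit=-3, then returns -4. after: scale=30, then ((base * scale) <= (6 / (limit - -1))) is false, then result=30, then limit=-3, then returns -4. Both give -4.
Checked all 243 inputs in the declared domain: the outputs agree on every one.
verdict: equivalent


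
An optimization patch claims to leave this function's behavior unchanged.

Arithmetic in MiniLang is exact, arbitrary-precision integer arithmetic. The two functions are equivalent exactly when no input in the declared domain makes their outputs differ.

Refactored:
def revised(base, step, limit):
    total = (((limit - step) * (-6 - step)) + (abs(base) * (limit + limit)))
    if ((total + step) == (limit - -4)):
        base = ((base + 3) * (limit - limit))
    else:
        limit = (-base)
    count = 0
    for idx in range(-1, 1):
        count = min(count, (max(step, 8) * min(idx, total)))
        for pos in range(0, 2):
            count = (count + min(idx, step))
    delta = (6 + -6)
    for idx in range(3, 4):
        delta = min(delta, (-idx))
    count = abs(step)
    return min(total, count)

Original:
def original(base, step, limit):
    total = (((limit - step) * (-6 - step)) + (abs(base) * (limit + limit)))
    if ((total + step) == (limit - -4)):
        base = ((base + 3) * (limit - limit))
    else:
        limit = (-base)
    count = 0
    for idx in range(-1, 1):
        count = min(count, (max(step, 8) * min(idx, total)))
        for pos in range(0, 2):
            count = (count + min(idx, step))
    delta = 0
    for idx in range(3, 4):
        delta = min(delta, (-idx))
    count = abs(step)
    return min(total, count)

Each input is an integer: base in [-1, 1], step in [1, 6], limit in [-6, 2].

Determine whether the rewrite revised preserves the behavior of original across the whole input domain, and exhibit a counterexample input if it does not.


Changes here: arithmetic usage differs, plus constant usage differs; the full 162-point sweep finds no disagreement.
verdict: equivalent


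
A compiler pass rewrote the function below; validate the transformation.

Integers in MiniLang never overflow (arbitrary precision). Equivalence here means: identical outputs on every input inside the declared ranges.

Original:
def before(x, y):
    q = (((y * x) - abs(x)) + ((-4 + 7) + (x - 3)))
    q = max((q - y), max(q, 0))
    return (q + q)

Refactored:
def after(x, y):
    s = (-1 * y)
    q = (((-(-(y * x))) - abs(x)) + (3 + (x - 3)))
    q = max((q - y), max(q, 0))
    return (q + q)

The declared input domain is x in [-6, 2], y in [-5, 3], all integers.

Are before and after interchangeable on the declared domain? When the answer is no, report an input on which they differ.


Differences: statement counts differ, plus constant usage differs, plus local variable names differ, plus arithmetic usage differs — yet all 81 inputs agree.
verdict: equivalent


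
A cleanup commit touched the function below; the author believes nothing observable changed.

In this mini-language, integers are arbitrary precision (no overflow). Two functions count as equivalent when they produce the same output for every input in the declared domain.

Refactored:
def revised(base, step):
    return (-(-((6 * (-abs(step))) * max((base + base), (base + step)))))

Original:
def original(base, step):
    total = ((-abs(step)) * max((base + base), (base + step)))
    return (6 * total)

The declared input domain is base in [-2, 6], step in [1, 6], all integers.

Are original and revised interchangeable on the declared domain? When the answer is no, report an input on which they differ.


Side by side, the visible changes include: local variable names differ; statement counts differ.
One worked example (base=2, step=4) — original: total = -24; return -144; revised: return -144; agreement on -144.
An exhaustive pass over the 54 declared inputs shows identical outputs.
verdict: equivalent


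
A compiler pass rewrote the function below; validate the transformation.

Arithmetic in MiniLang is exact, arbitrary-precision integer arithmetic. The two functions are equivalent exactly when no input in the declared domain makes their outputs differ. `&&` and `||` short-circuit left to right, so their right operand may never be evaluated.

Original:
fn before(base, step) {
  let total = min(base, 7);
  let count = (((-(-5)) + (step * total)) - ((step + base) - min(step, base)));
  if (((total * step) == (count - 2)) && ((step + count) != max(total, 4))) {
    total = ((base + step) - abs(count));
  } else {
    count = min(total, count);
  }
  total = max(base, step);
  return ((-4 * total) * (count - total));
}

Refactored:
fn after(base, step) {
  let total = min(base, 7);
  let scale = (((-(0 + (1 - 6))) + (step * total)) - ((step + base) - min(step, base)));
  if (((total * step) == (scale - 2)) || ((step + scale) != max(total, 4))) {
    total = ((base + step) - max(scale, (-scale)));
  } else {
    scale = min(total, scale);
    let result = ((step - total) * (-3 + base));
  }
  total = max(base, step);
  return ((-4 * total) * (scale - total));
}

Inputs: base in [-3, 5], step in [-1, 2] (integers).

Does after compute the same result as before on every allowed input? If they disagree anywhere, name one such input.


These are not equivalent — on base=-3, step=-1 the outputs split (-8 vs 40).
before: total=-3, then count=9, then (((total * step) == (count - 2)) && ((step + count) != max(total, 4))) is false, then count=-3, then total=-1, then returns -8
after: total=-3, then scale=9, then (((total * step) == (scale - 2)) || ((step + scale) != max(total, 4))) is true, then total=-13, then total=-1, then returns 40
verdict: not equivalent; witness: base=-3, step=-1


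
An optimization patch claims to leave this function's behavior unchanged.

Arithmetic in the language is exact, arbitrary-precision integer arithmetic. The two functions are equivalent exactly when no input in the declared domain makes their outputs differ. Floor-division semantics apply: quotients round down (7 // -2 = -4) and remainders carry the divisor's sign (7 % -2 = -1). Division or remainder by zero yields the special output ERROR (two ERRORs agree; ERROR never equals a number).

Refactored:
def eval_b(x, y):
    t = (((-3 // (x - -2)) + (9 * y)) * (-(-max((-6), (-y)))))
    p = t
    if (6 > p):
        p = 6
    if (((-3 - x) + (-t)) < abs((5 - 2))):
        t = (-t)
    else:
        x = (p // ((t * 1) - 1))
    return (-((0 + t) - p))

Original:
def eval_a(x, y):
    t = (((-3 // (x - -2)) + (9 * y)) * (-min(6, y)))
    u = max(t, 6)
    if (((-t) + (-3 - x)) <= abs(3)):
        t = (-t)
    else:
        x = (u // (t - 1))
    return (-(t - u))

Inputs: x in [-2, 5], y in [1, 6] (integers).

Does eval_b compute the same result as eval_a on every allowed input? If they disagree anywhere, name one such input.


Run the pair on x=2, y=1.
eval_a: t becomes -8; next u becomes 6; next (((-t) + (-3 - x)) <= abs(3)) evaluates to true; next t becomes 8; next final value -2
eval_b: t becomes -8; next p becomes -8; next (6 > p) evaluates to true; next p becomes 6; next (((-3 - x) + (-t)) < abs((5 - 2))) evaluates to false; next x becomes -1; next final value 14
-2 against 14: the behavior changed.
verdict: not equivalent; witness: x=2, y=1


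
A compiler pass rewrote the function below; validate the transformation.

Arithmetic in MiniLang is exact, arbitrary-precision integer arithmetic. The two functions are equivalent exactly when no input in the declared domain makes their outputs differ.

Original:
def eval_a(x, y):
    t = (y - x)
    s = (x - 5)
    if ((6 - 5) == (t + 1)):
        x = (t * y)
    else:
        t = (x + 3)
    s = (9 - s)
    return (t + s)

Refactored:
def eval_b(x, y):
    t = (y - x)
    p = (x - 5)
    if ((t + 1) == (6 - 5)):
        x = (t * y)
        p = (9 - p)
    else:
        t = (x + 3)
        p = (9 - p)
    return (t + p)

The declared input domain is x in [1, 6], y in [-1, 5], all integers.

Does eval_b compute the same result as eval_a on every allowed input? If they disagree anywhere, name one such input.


Differences: constant usage differs; and arithmetic usage differs; and local variable names differ; and statement counts differ — yet all 42 inputs agree.
verdict: equivalent


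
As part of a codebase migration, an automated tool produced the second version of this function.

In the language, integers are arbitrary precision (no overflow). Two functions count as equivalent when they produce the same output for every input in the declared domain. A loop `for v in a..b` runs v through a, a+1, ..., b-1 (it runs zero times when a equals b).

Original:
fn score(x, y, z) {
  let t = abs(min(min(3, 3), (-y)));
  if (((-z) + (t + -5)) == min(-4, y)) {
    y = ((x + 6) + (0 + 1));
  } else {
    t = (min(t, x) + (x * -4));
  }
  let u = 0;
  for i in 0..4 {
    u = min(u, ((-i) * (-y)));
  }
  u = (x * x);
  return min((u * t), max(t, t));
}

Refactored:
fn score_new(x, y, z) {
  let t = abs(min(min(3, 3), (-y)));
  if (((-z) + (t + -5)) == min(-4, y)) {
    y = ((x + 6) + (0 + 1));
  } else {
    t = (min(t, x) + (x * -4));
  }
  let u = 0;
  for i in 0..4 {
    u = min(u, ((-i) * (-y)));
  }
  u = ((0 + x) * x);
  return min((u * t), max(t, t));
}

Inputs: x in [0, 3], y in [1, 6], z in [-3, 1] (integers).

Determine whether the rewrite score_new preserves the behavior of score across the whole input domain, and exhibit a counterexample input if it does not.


The two are interchangeable: arithmetic usage differs, constant usage differs, and every declared input agrees.
As a probe, take x=1, y=5, z=-1: score runs t = 5; (((-z) + (t + -5)) == min(-4, y)) -> false; t = -3; u = 0; [i=0]; u = 0; [i=1]; u = 0; [i=2]; u = 0; [i=3]; u = 0; u = 1; return -3; score_new runs t = 5; (((-z) + (t + -5)) == min(-4, y)) -> false; t = -3; u = 0; [i=0]; u = 0; [i=1]; u = 0; [i=2]; u = 0; [i=3]; u = 0; u = 1; return -3; both end at -3.
Sweeping the whole domain (120 inputs) finds no disagreement.
verdict: equivalent


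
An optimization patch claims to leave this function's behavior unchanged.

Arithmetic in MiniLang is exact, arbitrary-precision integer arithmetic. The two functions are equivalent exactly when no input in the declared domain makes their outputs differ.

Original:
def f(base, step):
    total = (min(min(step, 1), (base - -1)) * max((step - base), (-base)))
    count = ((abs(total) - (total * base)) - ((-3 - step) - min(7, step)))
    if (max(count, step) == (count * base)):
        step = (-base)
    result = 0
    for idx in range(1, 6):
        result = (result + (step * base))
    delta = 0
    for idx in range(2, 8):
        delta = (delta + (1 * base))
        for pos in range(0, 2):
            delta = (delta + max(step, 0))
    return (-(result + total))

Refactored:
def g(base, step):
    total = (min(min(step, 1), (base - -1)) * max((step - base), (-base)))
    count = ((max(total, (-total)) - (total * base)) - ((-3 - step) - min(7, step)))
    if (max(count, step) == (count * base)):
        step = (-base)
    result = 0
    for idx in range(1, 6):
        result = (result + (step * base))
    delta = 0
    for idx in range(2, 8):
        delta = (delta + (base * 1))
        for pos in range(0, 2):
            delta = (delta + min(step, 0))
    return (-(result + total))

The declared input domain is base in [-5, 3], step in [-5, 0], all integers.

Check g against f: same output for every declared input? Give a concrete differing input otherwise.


The edit looks behavioral (`max(step, 0)` became `min(step, 0)`), but over these ranges it never changes the outcome.
As a probe, take base=-4, step=-2: f runs total=-12, then count=-37, then (max(count, step) == (count * base)) is false, then result=0, then (idx=1), then result=8, then (idx=2), then result=16, then (idx=3), then result=24, then (idx=4), then result=32, then (idx=5), then result=40, then delta=0, then (idx=2), then delta=-4, then (pos=0), then delta=-4, then (pos=1), then delta=-4, then (idx=3), then delta=-8, then (pos=0), then delta=-8, then (pos=1), then delta=-8, then (idx=4), then delta=-12, then (pos=0), then delta=-12, then (pos=1), then delta=-12, then (idx=5), then delta=-16, then (pos=0), then delta=-16, then (pos=1), then delta=-16, then (idx=6), then delta=-20, then (pos=0), then delta=-20, then (pos=1), then delta=-20, then (idx=7), then delta=-24, then (pos=0), then delta=-24, then (pos=1), then delta=-24, then returns -28; g runs total=-12, then count=-37, then (max(count, step) == (count * base)) is false, then result=0, then (idx=1), then result=8, then (idx=2), then result=16, then (idx=3), then result=24, then (idx=4), then result=32, then (idx=5), then result=40, then delta=0, then (idx=2), then delta=-4, then (pos=0), then delta=-6, then (pos=1), then delta=-8, then (idx=3), then delta=-12, then (pos=0), then delta=-14, then (pos=1), then delta=-16, then (idx=4), then delta=-20, then (pos=0), then delta=-22, then (pos=1), then delta=-24, then (idx=5), then delta=-28, then (pos=0), then delta=-30, then (pos=1), then delta=-32, then (idx=6), then delta=-36, then (pos=0), then delta=-38, then (pos=1), then delta=-40, then (idx=7), then delta=-44, then (pos=0), then delta=-46, then (pos=1), then delta=-48, then returns -28; both end at -28.
Across all 54 domain points the two functions coincide.
verdict: equivalent


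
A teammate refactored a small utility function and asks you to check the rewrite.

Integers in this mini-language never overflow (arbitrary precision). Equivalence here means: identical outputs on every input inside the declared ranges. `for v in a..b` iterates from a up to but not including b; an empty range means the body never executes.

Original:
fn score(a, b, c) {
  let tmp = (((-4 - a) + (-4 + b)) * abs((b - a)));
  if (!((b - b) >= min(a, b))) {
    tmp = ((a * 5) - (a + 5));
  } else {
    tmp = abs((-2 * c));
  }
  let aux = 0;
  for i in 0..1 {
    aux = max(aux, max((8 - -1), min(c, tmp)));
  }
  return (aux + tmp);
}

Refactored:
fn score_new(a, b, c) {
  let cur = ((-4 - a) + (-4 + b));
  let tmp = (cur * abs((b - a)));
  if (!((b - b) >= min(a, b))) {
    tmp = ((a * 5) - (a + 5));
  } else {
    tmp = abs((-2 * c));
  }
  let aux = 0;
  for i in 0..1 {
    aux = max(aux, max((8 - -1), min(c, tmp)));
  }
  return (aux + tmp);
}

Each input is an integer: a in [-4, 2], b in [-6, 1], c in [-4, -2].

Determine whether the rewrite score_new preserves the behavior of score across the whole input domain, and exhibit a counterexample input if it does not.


Changes here: local variable names differ, statement counts differ; the full 168-point sweep finds no disagreement.
verdict: equivalent


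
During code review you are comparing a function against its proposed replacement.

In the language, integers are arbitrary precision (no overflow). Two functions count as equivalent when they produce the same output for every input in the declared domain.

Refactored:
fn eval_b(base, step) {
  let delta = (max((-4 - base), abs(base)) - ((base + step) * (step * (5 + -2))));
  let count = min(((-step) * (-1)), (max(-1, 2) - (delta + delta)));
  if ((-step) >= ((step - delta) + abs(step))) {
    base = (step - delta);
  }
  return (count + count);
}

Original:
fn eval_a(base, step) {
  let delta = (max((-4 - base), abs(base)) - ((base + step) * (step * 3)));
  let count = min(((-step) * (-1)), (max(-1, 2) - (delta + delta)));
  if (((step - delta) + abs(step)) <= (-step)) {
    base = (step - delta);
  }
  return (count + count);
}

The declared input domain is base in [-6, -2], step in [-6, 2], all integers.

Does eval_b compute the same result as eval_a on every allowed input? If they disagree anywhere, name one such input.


This is a faithful refactor — comparison usage differs; constant usage differs; arithmetic usage differs, but the computed results match everywhere.
As a probe, take base=-2, step=0: eval_a runs delta becomes 2; next count becomes -2; next (((step - delta) + abs(step)) <= (-step)) evaluates to true; next base becomes -2; next final value -4; eval_b runs delta becomes 2; next count becomes -2; next ((-step) >= ((step - delta) + abs(step))) evaluates to true; next base becomes -2; next final value -4; both end at -4.
Checked all 45 inputs in the declared domain: the outputs agree on every one.
verdict: equivalent


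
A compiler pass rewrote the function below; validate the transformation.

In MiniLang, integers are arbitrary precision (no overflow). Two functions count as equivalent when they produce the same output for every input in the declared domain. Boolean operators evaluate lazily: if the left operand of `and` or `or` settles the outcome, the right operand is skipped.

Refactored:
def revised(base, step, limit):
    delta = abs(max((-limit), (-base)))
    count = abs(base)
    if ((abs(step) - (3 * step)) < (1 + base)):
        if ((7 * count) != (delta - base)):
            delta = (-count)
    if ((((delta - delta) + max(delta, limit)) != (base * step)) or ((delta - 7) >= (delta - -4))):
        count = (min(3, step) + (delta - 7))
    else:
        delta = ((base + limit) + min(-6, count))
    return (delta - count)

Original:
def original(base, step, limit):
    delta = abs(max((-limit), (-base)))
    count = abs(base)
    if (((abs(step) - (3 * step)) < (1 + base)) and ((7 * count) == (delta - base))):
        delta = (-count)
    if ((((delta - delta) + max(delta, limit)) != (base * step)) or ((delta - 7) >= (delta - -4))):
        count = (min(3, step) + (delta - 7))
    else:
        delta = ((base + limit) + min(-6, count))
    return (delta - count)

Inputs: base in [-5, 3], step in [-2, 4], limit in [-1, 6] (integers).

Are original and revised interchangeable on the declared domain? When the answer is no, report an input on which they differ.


These are not equivalent — on base=-1, step=1, limit=-1 the outputs split (6 vs -9).
original: delta becomes 1; next count becomes 1; next (((abs(step) - (3 * step)) < (1 + base)) and ((7 * count) == (delta - base))) evaluates to false; next ((((delta - delta) + max(delta, limit)) != (base * step)) or ((delta - 7) >= (delta - -4))) evaluates to true; next count becomes -5; next final value 6
revised: delta becomes 1; next count becomes 1; next ((abs(step) - (3 * step)) < (1 + base)) evaluates to true; next ((7 * count) != (delta - base)) evaluates to true; next delta becomes -1; next ((((delta - delta) + max(delta, limit)) != (base * step)) or ((delta - 7) >= (delta - -4))) evaluates to false; next delta becomes -8; next final value -9
verdict: not equivalent; witness: base=-1, step=1, limit=-1


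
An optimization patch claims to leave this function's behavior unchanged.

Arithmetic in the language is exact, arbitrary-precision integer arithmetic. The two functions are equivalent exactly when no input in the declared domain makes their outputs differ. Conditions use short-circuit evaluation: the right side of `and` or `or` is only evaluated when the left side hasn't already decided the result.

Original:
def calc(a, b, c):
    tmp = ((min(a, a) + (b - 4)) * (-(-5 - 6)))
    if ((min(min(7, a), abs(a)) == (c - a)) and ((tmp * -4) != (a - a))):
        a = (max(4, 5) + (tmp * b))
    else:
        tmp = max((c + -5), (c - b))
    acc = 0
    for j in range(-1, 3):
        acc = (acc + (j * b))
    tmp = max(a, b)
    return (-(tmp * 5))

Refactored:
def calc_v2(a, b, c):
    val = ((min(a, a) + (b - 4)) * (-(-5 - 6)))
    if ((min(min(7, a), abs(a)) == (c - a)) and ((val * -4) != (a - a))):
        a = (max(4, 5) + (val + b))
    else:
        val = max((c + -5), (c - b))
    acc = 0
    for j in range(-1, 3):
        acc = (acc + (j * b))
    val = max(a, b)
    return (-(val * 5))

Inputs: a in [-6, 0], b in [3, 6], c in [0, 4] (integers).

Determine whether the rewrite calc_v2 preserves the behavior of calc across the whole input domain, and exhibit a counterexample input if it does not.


These are not equivalent — on a=0, b=5, c=0 the outputs split (-300 vs -105).
calc: tmp := 11 | ((min(min(7, a), abs(a)) == (c - a)) and ((tmp * -4) != (a - a))): true | a := 60 | acc := 0 | iter j=-1: | acc := -5 | iter j=0: | acc := -5 | iter j=1: | acc := 0 | iter j=2: | acc := 10 | tmp := 60 | result -300
calc_v2: val := 11 | ((min(min(7, a), abs(a)) == (c - a)) and ((val * -4) != (a - a))): true | a := 21 | acc := 0 | iter j=-1: | acc := -5 | iter j=0: | acc := -5 | iter j=1: | acc := 0 | iter j=2: | acc := 10 | val := 21 | result -105
verdict: not equivalent; witness: a=0, b=5, c=0


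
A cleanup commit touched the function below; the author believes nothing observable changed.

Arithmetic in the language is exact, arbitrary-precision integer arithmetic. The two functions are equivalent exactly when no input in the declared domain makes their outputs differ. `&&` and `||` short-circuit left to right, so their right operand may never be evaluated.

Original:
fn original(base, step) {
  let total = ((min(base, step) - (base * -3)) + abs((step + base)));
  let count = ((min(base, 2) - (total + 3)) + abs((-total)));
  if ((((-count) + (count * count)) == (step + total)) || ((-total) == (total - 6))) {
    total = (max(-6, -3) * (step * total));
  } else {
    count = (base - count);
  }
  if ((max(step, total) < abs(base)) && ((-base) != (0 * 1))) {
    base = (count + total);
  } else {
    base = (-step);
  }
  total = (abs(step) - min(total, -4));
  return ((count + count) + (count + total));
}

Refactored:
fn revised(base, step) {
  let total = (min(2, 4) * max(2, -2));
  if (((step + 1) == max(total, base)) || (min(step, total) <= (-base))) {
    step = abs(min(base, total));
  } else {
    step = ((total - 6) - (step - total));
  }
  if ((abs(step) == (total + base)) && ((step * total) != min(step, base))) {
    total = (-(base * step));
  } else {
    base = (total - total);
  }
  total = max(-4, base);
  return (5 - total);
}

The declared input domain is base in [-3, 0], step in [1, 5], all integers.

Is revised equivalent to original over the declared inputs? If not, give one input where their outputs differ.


Evaluate both at base=-3, step=1.
original: total=-10, then count=14, then ((((-count) + (count * count)) == (step + total)) || ((-total) == (total - 6))) is false, then count=-17, then ((max(step, total) < abs(base)) && ((-base) != (0 * 1))) is true, then base=-27, then total=11, then returns -40
revised: total=4, then (((step + 1) == max(total, base)) || (min(step, total) <= (-base))) is true, then step=3, then ((abs(step) == (total + base)) && ((step * total) != min(step, base))) is false, then base=0, then total=0, then returns 5
-40 != 5, so the rewrite changes behavior.
verdict: not equivalent; witness: base=-3, step=1


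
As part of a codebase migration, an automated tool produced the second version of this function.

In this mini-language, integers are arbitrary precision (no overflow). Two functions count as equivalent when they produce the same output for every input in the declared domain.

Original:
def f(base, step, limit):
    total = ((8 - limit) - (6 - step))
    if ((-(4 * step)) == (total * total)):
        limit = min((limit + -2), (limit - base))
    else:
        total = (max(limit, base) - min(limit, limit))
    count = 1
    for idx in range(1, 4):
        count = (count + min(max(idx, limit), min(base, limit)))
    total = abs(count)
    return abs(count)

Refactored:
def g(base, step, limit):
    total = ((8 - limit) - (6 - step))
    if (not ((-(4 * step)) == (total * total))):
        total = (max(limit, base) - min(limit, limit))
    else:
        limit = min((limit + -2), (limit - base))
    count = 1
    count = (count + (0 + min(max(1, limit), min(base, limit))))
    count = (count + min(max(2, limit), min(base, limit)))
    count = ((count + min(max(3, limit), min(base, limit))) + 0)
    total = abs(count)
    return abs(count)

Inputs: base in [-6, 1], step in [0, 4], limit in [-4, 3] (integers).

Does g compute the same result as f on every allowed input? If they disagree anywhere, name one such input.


The two versions differ — the changes include loop structure differs; and min/max/abs usage differs; and boolean connective usage differs; and local variable names differ; and arithmetic usage differs; and constant usage differs; and statement counts differ.
Spot check at base=-1, step=2, limit=-1 — f: total := 5 | ((-(4 * step)) == (total * total)): false | total := 0 | count := 1 | iter idx=1: | count := 0 | iter idx=2: | count := -1 | iter idx=3: | count := -2 | total := 2 | result 2. g: total := 5 | (not ((-(4 * step)) == (total * total))): true | total := 0 | count := 1 | count := 0 | count := -1 | count := -2 | total := 2 | result 2. Both give 2.
Sweeping the whole domain (320 inputs) finds no disagreement.
verdict: equivalent
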